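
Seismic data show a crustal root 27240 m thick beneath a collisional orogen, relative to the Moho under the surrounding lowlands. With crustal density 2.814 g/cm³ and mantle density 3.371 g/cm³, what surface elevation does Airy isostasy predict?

By Archimedes' principle applied to the lithosphere: ρ_c h = (ρ_m − ρ_c) r.
h = r (ρ_m − ρ_c) / ρ_c = 27240 m × (3.371 − 2.814) / 2.814 = 5390 m.

5390 m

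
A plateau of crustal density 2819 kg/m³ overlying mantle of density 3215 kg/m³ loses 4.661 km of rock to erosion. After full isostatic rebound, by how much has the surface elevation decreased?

0.574 km

Rebound u = e ρ_c/ρ_m = 4.661 km × 2819/3215 = 4.087 km.
Net surface drop = e − u = 4.661 km − 4.087 km = e (ρ_m − ρ_c)/ρ_m = 0.574 km.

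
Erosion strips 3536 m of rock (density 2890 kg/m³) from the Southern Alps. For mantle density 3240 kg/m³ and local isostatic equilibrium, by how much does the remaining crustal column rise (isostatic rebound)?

3150 m

Unloading: uplift u = e ρ_c/ρ_m = 3536 m × 2890/3240 = 3150 m.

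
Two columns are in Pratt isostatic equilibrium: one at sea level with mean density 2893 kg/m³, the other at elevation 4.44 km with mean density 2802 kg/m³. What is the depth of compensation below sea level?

137 km

ρ_ref D = ρ (D + h) → D (ρ_ref − ρ) = ρ h.
D = ρ h/(ρ_ref − ρ) = 2802 × 4.44 km/(2893 − 2802) = 137 km.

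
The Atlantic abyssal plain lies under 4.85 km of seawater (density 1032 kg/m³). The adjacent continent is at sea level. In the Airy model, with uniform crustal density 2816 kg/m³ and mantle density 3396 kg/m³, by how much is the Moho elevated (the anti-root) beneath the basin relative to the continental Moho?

14.9 km

Balancing pressure at the compensation depth: replacing crust with seawater at the top is compensated by replacing crust with mantle at the base: d (ρ_c − ρ_w) = a (ρ_m − ρ_c).
a = d (ρ_c − ρ_w)/(ρ_m − ρ_c) = 4.85 km × 1784/580 = 14.9 km.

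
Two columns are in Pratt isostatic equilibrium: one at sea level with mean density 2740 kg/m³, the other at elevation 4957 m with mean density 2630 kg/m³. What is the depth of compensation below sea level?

119000 m

ρ_ref D = ρ (D + h) → D (ρ_ref − ρ) = ρ h.
D = ρ h/(ρ_ref − ρ) = 2630 × 4957 m/(2740 − 2630) = 119000 m.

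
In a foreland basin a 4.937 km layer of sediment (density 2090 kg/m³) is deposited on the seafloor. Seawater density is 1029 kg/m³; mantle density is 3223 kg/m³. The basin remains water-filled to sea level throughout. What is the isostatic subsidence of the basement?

Submarine loading: the sediment displaces seawater, and the subsidence is in turn flooded, so s (ρ_m − ρ_w) = t (ρ_sed − ρ_w).
s = 4.937 km × (2090 − 1029) / (3223 − 1029) = 2.39 km.

2.39 km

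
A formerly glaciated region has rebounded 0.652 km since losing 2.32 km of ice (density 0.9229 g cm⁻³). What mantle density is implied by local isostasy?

ρ_m = ρ_ice t / u = 0.9229 × 2.32 km/0.652 km = 3.28 g cm⁻³.

3.28 g cm⁻³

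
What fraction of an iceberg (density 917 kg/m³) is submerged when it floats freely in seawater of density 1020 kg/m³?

Submerged fraction = ρ_obj/ρ_fluid = 917/1020 = 0.899.

0.899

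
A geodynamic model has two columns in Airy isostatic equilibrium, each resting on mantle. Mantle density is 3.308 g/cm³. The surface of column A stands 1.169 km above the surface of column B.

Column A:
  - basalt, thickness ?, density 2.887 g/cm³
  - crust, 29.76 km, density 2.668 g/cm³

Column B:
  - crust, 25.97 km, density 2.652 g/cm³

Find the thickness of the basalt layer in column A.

Take the compensation level at the base of the deeper column (depth z_c below the surface of column A) and equate Σ ρ_i t_i down to z_c; mantle fills any gap and the z_c terms cancel.
Column A: x×2.887 + 29.76×2.668 + (z_c − 29.76 − x)×3.308
Column B: 1.169×0 + 25.97×2.652 + (z_c − 1.169 − 25.97)×3.308
The z_c×3.308 term appears on both sides and cancels. Collect the known terms of each column as K = Σ(ρt)_known − 3.308 × (depth of known layers): K_A = 79.39968 − 3.308×29.76 = −19.0464; K_B = 68.87244 − 3.308×(1.169 + 25.97) = −20.903372.
Balance: K_A − x×(3.308 − 2.887) = K_B, so x = (K_A − K_B)/(3.308 − 2.887) = 1.85697/0.421 = 4.41 km.

4.41 km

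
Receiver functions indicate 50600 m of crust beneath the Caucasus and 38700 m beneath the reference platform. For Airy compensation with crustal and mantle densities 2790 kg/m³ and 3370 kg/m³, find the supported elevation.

2050 m

Excess crust Δ = 50600 m − 38700 m = 11900 m, split between elevation h and root r with h + r = Δ.
Airy balance ρ_c h = (ρ_m − ρ_c) r gives r = h ρ_c/(ρ_m − ρ_c), so h (1 + ρ_c/(ρ_m − ρ_c)) = Δ, i.e. h = Δ (ρ_m − ρ_c)/ρ_m.
h = 11900 m × 580/3370 = 2050 m.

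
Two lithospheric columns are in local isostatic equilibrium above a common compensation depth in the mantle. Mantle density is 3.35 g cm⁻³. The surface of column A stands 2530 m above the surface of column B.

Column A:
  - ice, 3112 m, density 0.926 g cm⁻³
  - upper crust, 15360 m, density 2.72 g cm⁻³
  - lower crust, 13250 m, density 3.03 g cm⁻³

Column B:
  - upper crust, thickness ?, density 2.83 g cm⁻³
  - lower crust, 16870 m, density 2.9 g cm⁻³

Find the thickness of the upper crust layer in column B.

Take the compensation level at the base of the deeper column (depth z_c below the surface of column A) and equate Σ ρ_i t_i down to z_c; mantle fills any gap and the z_c terms cancel.
Column A: 3112×0.926 + 15360×2.72 + 13250×3.03 + (z_c − 31722)×3.35
Column B: 2530×0 + x×2.83 + 16870×2.9 + (z_c − 2530 − 16870 − x)×3.35
The z_c×3.35 term appears on both sides and cancels. Collect the known terms of each column as K = Σ(ρt)_known − 3.35 × (depth of known layers): K_A = 84808.412 − 3.35×31722 = −21460.288; K_B = 48923 − 3.35×(2530 + 16870) = −16067.
Balance: K_A = K_B − x×(3.35 − 2.83), so x = (K_B − K_A)/(3.35 − 2.83) = 5393.29/0.52 = 10400 m.

10400 m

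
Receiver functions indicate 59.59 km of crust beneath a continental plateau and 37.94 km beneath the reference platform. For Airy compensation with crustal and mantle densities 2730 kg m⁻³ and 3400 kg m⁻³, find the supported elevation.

Excess crust Δ = 59.59 km − 37.94 km = 21.65 km, split between elevation h and root r with h + r = Δ.
Airy balance ρ_c h = (ρ_m − ρ_c) r gives r = h ρ_c/(ρ_m − ρ_c), so h (1 + ρ_c/(ρ_m − ρ_c)) = Δ, i.e. h = Δ (ρ_m − ρ_c)/ρ_m.
h = 21.65 km × 670/3400 = 4.27 km.

4.27 km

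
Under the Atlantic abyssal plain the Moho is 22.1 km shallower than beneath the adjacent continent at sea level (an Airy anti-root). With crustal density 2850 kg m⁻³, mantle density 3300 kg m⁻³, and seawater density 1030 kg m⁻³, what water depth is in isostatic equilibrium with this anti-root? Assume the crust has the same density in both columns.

Replacing a thickness d of crust by seawater at the top must be balanced by replacing crust with mantle at the base: d (ρ_c − ρ_w) = a (ρ_m − ρ_c).
d = a (ρ_m − ρ_c)/(ρ_c − ρ_w) = 22.1 km × 450/1820 = 5.46 km.

5.46 km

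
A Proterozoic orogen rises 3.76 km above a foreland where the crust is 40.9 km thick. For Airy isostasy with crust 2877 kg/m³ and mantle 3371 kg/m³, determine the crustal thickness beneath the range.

Root depth r = h ρ_c / (ρ_m − ρ_c) = 3.76 km × 2877 / 494 = 21.9 km.
Total thickness = T + h + r = 40.9 km + 3.76 km + 21.9 km = 66.6 km.

66.6 km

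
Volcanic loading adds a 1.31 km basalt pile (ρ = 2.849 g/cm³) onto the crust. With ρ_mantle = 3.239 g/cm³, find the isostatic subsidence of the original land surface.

Subaerial loading: s = t ρ_load / ρ_m.
s = 1.31 km × 2.849/3.239 = 1.15 km.

1.15 km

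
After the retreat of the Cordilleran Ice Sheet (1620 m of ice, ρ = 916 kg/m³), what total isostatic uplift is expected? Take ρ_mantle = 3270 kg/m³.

Removing the load lets mantle flow back in; uplift u satisfies ρ_ice t = ρ_m u.
u = t ρ_ice/ρ_m = 1620 m × 916/3270 = 454 m.

454 m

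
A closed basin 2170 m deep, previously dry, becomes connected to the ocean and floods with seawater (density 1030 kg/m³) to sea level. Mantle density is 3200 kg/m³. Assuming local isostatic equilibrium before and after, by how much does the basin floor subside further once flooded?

1030 m

After flooding the water column is d + s deep. Its weight must equal the weight of mantle displaced by the extra subsidence s: (d + s) ρ_w = s ρ_m.
s = d ρ_w / (ρ_m − ρ_w) = 2170 m × 1030/(3200 − 1030) = 1030 m.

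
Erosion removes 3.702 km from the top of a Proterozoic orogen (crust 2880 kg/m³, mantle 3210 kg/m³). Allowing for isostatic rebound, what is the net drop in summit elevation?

Rebound u = e ρ_c/ρ_m = 3.702 km × 2880/3210 = 3.321 km.
Net surface drop = e − u = 3.702 km − 3.321 km = e (ρ_m − ρ_c)/ρ_m = 0.381 km.

0.381 km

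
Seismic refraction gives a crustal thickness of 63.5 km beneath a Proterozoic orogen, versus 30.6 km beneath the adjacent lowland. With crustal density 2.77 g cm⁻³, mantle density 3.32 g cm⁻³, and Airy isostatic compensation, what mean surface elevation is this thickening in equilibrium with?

5.45 km

Excess crust Δ = 63.5 km − 30.6 km = 32.9 km, split between elevation h and root r with h + r = Δ.
Airy balance ρ_c h = (ρ_m − ρ_c) r gives r = h ρ_c/(ρ_m − ρ_c), so h (1 + ρ_c/(ρ_m − ρ_c)) = Δ, i.e. h = Δ (ρ_m − ρ_c)/ρ_m.
h = 32.9 km × 0.55/3.32 = 5.45 km.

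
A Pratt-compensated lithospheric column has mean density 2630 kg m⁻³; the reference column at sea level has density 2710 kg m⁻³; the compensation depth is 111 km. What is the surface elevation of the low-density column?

ρ_ref D = ρ (D + h) → h = D (ρ_ref − ρ)/ρ.
h = 111 km × (2710 − 2630)/2630 = 3.38 km.

3.38 km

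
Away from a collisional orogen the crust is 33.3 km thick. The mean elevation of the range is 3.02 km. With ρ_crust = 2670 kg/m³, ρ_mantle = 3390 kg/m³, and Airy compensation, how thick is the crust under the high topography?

47.5 km

Root depth r = h ρ_c / (ρ_m − ρ_c) = 3.02 km × 2670 / 720 = 11.2 km.
Total thickness = T + h + r = 33.3 km + 3.02 km + 11.2 km = 47.5 km.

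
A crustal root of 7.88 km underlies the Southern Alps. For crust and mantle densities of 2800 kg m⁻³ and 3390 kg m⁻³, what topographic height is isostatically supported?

1.66 km

By Archimedes' principle applied to the lithosphere: ρ_c h = (ρ_m − ρ_c) r.
h = r (ρ_m − ρ_c) / ρ_c = 7.88 km × (3390 − 2800) / 2800 = 1.66 km.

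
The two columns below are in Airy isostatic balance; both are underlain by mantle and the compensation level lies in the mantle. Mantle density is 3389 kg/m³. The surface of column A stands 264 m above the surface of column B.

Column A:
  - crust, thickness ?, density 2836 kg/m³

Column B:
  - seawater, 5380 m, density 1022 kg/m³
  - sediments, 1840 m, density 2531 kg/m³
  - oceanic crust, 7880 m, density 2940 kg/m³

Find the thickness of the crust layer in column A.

33900 m

Take the compensation level at the base of the deeper column (depth z_c below the surface of column A) and equate Σ ρ_i t_i down to z_c; mantle fills any gap and the z_c terms cancel.
Column A: x×2836 + (z_c − 0 − x)×3389
Column B: 264×0 + 5380×1022 + 1840×2531 + 7880×2940 + (z_c − 264 − 15100)×3389
The z_c×3389 term appears on both sides and cancels. Collect the known terms of each column as K = Σ(ρt)_known − 3389 × (depth of known layers): K_A = 0 − 3389×0 = 0; K_B = 33322600 − 3389×(264 + 15100) = −18745996.
Balance: K_A − x×(3389 − 2836) = K_B, so x = (K_A − K_B)/(3389 − 2836) = 18746000/553 = 33900 m.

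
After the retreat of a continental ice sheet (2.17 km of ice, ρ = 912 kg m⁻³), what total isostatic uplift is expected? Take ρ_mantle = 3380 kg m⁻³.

Removing the load lets mantle flow back in; uplift u satisfies ρ_ice t = ρ_m u.
u = t ρ_ice/ρ_m = 2.17 km × 912/3380 = 0.586 km.

0.586 km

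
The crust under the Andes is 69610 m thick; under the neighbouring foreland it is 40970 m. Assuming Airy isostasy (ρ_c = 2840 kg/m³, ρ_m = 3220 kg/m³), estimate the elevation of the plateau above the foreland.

Excess crust Δ = 69610 m − 40970 m = 28640 m, split between elevation h and root r with h + r = Δ.
Airy balance ρ_c h = (ρ_m − ρ_c) r gives r = h ρ_c/(ρ_m − ρ_c), so h (1 + ρ_c/(ρ_m − ρ_c)) = Δ, i.e. h = Δ (ρ_m − ρ_c)/ρ_m.
h = 28640 m × 380/3220 = 3380 m.

3380 m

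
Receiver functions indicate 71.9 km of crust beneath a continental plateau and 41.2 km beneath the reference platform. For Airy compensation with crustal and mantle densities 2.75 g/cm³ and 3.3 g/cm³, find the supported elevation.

5.12 km

Excess crust Δ = 71.9 km − 41.2 km = 30.7 km, split between elevation h and root r with h + r = Δ.
Airy balance ρ_c h = (ρ_m − ρ_c) r gives r = h ρ_c/(ρ_m − ρ_c), so h (1 + ρ_c/(ρ_m − ρ_c)) = Δ, i.e. h = Δ (ρ_m − ρ_c)/ρ_m.
h = 30.7 km × 0.55/3.3 = 5.12 km.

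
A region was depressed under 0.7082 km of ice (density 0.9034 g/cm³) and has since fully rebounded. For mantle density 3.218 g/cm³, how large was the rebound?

0.199 km

Removing the load lets mantle flow back in; uplift u satisfies ρ_ice t = ρ_m u.
u = t ρ_ice/ρ_m = 0.7082 km × 0.9034/3.218 = 0.199 km.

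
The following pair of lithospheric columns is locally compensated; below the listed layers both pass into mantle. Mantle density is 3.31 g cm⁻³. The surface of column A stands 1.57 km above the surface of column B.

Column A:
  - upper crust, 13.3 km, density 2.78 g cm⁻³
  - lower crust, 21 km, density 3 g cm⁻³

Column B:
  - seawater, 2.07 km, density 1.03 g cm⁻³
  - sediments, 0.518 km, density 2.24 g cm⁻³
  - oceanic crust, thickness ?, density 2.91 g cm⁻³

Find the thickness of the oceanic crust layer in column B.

7.72 km

Take the compensation level at the base of the deeper column (depth z_c below the surface of column A) and equate Σ ρ_i t_i down to z_c; mantle fills any gap and the z_c terms cancel.
Column A: 13.3×2.78 + 21×3 + (z_c − 34.3)×3.31
Column B: 1.57×0 + 2.07×1.03 + 0.518×2.24 + x×2.91 + (z_c − 1.57 − 2.588 − x)×3.31
The z_c×3.31 term appears on both sides and cancels. Collect the known terms of each column as K = Σ(ρt)_known − 3.31 × (depth of known layers): K_A = 99.974 − 3.31×34.3 = −13.559; K_B = 3.29242 − 3.31×(1.57 + 2.588) = −10.47056.
Balance: K_A = K_B − x×(3.31 − 2.91), so x = (K_B − K_A)/(3.31 − 2.91) = 3.08844/0.4 = 7.72 km.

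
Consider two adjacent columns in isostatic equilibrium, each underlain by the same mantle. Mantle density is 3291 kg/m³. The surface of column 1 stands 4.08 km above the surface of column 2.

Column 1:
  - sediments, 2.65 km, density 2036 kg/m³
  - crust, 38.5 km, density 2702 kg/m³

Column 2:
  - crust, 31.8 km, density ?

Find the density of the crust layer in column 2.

2900 kg/m³

Take the compensation level at the base of the deeper column (depth z_c below the surface of column 1) and equate Σ ρ_i t_i down to z_c; mantle fills any gap and the z_c terms cancel.
Column 1: 2.65×2036 + 38.5×2702 + (z_c − 41.15)×3291
Column 2: 4.08×0 + 31.8×ρ + (z_c − 4.08 − 31.8)×3291
The z_c×3291 term appears on both sides and cancels. Collect the known terms of each column as K = Σ(ρt)_known − 3291 × (depth of known layers): K_1 = 109422.4 − 3291×41.15 = −26002.25; K_2 = 0 − 3291×(4.08 + 31.8) = −118081.08.
Balance: K_1 = K_2 + 31.8×ρ, so ρ = (K_1 − K_2)/31.8 = 92078.8/31.8 = 2900 kg/m³.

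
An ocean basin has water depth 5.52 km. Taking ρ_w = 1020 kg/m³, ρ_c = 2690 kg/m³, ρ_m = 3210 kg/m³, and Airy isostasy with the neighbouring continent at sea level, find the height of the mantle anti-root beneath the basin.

Balancing pressure at the compensation depth: replacing crust with seawater at the top is compensated by replacing crust with mantle at the base: d (ρ_c − ρ_w) = a (ρ_m − ρ_c).
a = d (ρ_c − ρ_w)/(ρ_m − ρ_c) = 5.52 km × 1670/520 = 17.7 km.

17.7 km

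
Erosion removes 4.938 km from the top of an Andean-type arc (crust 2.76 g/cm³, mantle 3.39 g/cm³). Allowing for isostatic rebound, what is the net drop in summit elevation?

0.918 km

Rebound u = e ρ_c/ρ_m = 4.938 km × 2.76/3.39 = 4.02 km.
Net surface drop = e − u = 4.938 km − 4.02 km = e (ρ_m − ρ_c)/ρ_m = 0.918 km.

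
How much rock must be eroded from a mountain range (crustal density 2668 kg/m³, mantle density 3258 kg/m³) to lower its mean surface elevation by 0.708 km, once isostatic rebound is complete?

3.91 km

Net drop Δ = e − u = e − e ρ_c/ρ_m = e (ρ_m − ρ_c)/ρ_m.
e = Δ ρ_m/(ρ_m − ρ_c) = 0.708 km × 3258/590 = 3.91 km.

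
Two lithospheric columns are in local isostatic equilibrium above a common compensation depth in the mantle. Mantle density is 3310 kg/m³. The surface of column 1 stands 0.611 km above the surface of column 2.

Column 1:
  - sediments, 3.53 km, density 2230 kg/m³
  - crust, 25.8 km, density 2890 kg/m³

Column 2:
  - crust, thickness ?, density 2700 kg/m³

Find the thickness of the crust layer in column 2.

20.7 km

Take the compensation level at the base of the deeper column (depth z_c below the surface of column 1) and equate Σ ρ_i t_i down to z_c; mantle fills any gap and the z_c terms cancel.
Column 1: 3.53×2230 + 25.8×2890 + (z_c − 29.33)×3310
Column 2: 0.611×0 + x×2700 + (z_c − 0.611 − 0 − x)×3310
The z_c×3310 term appears on both sides and cancels. Collect the known terms of each column as K = Σ(ρt)_known − 3310 × (depth of known layers): K_1 = 82433.9 − 3310×29.33 = −14648.4; K_2 = 0 − 3310×(0.611 + 0) = −2022.41.
Balance: K_1 = K_2 − x×(3310 − 2700), so x = (K_2 − K_1)/(3310 − 2700) = 12626/610 = 20.7 km.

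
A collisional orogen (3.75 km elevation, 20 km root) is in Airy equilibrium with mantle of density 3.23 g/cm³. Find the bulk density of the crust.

ρ_c h = (ρ_m − ρ_c) r → ρ_c (h + r) = ρ_m r → ρ_c = ρ_m r / (h + r).
ρ_c = 3.23 × 20 km / (3.75 km + 20 km) = 2.72 g/cm³.

2.72 g/cm³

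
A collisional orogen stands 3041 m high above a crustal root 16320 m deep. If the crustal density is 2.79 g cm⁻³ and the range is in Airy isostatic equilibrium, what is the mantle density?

Airy balance: ρ_c h = (ρ_m − ρ_c) r → ρ_m = ρ_c (1 + h/r).
ρ_m = 2.79 × (1 + 3041 m/16320 m) = 3.31 g cm⁻³.

3.31 g cm⁻³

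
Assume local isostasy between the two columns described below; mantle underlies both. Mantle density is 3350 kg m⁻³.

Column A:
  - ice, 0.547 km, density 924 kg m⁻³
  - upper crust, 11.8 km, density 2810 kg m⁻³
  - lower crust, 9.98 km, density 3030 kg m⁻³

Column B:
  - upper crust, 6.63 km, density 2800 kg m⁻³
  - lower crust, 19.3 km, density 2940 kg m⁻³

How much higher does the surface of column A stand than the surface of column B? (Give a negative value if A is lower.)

For any compensation level in the mantle, the mantle terms cancel and isostasy reduces to e = (Σt_A − Σt_B) − (Σ(ρt)_A − Σ(ρt)_B) / ρ_m.
Σt_A = 22.327 km; Σt_B = 25.93 km; Σ(ρt)_A = 63902.828; Σ(ρt)_B = 75306 (in km·kg m⁻³).
e = (22.327 − 25.93) − (63902.828 − 75306) / 3350 = −0.199 km.

−0.199 km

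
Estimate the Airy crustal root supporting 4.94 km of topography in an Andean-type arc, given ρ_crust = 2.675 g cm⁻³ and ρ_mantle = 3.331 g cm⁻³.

20.1 km

Balancing pressure at the compensation depth: the weight of the topography is balanced by the buoyancy of the root, ρ_c h = (ρ_m − ρ_c) r.
r = h · ρ_c / (ρ_m − ρ_c) = 4.94 km × 2.675 / (3.331 − 2.675) = 20.1 km.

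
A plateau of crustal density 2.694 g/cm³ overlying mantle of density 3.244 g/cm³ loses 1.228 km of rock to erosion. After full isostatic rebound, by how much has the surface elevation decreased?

0.208 km

Rebound u = e ρ_c/ρ_m = 1.228 km × 2.694/3.244 = 1.02 km.
Net surface drop = e − u = 1.228 km − 1.02 km = e (ρ_m − ρ_c)/ρ_m = 0.208 km.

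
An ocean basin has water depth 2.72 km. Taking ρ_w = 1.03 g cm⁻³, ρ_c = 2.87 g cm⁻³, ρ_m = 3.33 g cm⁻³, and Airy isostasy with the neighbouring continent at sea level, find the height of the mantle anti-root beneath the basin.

Balancing pressure at the compensation depth: replacing crust with seawater at the top is compensated by replacing crust with mantle at the base: d (ρ_c − ρ_w) = a (ρ_m − ρ_c).
a = d (ρ_c − ρ_w)/(ρ_m − ρ_c) = 2.72 km × 1.84/0.46 = 10.9 km.

10.9 km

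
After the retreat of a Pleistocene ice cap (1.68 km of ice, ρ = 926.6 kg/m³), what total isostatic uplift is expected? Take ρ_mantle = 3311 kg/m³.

Removing the load lets mantle flow back in; uplift u satisfies ρ_ice t = ρ_m u.
u = t ρ_ice/ρ_m = 1.68 km × 926.6/3311 = 0.47 km.

0.47 km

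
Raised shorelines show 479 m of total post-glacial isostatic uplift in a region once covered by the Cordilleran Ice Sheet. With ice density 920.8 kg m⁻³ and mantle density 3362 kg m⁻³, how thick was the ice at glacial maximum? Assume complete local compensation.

1750 m

u = t ρ_ice/ρ_m → t = u ρ_m/ρ_ice = 479 m × 3362/920.8 = 1750 m.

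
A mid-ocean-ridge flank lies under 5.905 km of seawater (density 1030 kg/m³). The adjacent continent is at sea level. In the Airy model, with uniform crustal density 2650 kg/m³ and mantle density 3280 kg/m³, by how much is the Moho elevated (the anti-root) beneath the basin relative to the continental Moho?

Equating mass per unit area of the two columns: replacing crust with seawater at the top is compensated by replacing crust with mantle at the base: d (ρ_c − ρ_w) = a (ρ_m − ρ_c).
a = d (ρ_c − ρ_w)/(ρ_m − ρ_c) = 5.905 km × 1620/630 = 15.2 km.

15.2 km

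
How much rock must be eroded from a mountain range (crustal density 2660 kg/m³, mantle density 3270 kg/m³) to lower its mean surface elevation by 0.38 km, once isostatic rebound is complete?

Net drop Δ = e − u = e − e ρ_c/ρ_m = e (ρ_m − ρ_c)/ρ_m.
e = Δ ρ_m/(ρ_m − ρ_c) = 0.38 km × 3270/610 = 2.04 km.

2.04 km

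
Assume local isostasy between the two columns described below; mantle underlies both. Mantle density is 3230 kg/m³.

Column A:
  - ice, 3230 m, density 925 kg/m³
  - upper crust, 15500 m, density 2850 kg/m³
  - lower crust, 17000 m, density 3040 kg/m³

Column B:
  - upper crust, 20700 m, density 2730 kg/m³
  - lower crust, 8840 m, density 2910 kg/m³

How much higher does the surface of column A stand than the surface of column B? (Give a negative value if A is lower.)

1050 m

For any compensation level in the mantle, the mantle terms cancel and isostasy reduces to e = (Σt_A − Σt_B) − (Σ(ρt)_A − Σ(ρt)_B) / ρ_m.
Σt_A = 35730 m; Σt_B = 29540 m; Σ(ρt)_A = 98842750; Σ(ρt)_B = 82235400 (in m·kg/m³).
e = (35730 − 29540) − (98842750 − 82235400) / 3230 = 1050 m.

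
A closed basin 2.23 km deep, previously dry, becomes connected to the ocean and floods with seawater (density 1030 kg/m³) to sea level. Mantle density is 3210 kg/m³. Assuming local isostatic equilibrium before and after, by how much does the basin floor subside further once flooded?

1.05 km

After flooding the water column is d + s deep. Its weight must equal the weight of mantle displaced by the extra subsidence s: (d + s) ρ_w = s ρ_m.
s = d ρ_w / (ρ_m − ρ_w) = 2.23 km × 1030/(3210 − 1030) = 1.05 km.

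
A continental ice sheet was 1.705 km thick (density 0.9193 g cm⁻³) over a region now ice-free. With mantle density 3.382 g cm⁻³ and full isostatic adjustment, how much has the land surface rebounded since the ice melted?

Removing the load lets mantle flow back in; uplift u satisfies ρ_ice t = ρ_m u.
u = t ρ_ice/ρ_m = 1.705 km × 0.9193/3.382 = 0.463 km.

0.463 km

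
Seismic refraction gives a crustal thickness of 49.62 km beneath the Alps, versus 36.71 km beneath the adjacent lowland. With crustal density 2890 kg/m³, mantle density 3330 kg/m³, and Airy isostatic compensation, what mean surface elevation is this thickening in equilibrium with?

Excess crust Δ = 49.62 km − 36.71 km = 12.91 km, split between elevation h and root r with h + r = Δ.
Airy balance ρ_c h = (ρ_m − ρ_c) r gives r = h ρ_c/(ρ_m − ρ_c), so h (1 + ρ_c/(ρ_m − ρ_c)) = Δ, i.e. h = Δ (ρ_m − ρ_c)/ρ_m.
h = 12.91 km × 440/3330 = 1.71 km.

1.71 km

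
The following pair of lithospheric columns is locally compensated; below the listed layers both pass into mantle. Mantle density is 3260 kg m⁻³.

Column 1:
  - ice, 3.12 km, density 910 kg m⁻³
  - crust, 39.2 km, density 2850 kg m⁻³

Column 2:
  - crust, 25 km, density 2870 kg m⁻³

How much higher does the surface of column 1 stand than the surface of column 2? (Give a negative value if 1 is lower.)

For any compensation level in the mantle, the mantle terms cancel and isostasy reduces to e = (Σt_1 − Σt_2) − (Σ(ρt)_1 − Σ(ρt)_2) / ρ_m.
Σt_1 = 42.32 km; Σt_2 = 25 km; Σ(ρt)_1 = 114559.2; Σ(ρt)_2 = 71750 (in km·kg m⁻³).
e = (42.32 − 25) − (114559.2 − 71750) / 3260 = 4.19 km.

4.19 km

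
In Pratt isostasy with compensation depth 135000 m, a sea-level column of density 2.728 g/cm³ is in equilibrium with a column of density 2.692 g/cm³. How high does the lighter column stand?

ρ_ref D = ρ (D + h) → h = D (ρ_ref − ρ)/ρ.
h = 135000 m × (2.728 − 2.692)/2.692 = 1810 m.

1810 m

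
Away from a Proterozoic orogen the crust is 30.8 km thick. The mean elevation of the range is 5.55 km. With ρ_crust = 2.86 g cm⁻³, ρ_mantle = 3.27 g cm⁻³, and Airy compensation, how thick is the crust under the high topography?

Root depth r = h ρ_c / (ρ_m − ρ_c) = 5.55 km × 2.86 / 0.41 = 38.71 km.
Total thickness = T + h + r = 30.8 km + 5.55 km + 38.71 km = 75.1 km.

75.1 km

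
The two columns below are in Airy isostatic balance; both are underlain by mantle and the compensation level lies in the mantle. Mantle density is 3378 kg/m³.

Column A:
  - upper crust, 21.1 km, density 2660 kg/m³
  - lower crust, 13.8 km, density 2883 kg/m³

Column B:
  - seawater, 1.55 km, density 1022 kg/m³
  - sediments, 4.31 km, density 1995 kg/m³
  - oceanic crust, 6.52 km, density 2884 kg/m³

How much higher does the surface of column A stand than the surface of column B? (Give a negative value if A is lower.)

2.71 km

For any compensation level in the mantle, the mantle terms cancel and isostasy reduces to e = (Σt_A − Σt_B) − (Σ(ρt)_A − Σ(ρt)_B) / ρ_m.
Σt_A = 34.9 km; Σt_B = 12.38 km; Σ(ρt)_A = 95911.4; Σ(ρt)_B = 28986.23 (in km·kg/m³).
e = (34.9 − 12.38) − (95911.4 − 28986.23) / 3378 = 2.71 km.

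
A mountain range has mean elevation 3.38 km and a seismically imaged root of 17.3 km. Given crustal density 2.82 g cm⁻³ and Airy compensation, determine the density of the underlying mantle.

3.37 g cm⁻³

Airy balance: ρ_c h = (ρ_m − ρ_c) r → ρ_m = ρ_c (1 + h/r).
ρ_m = 2.82 × (1 + 3.38 km/17.3 km) = 3.37 g cm⁻³.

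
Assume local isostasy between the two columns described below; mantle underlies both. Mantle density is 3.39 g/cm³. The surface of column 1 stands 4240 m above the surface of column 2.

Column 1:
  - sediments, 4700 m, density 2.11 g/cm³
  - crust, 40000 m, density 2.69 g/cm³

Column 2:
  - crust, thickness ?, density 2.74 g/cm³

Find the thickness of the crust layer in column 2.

30200 m

Take the compensation level at the base of the deeper column (depth z_c below the surface of column 1) and equate Σ ρ_i t_i down to z_c; mantle fills any gap and the z_c terms cancel.
Column 1: 4700×2.11 + 40000×2.69 + (z_c − 44700)×3.39
Column 2: 4240×0 + x×2.74 + (z_c − 4240 − 0 − x)×3.39
The z_c×3.39 term appears on both sides and cancels. Collect the known terms of each column as K = Σ(ρt)_known − 3.39 × (depth of known layers): K_1 = 117517 − 3.39×44700 = −34016; K_2 = 0 − 3.39×(4240 + 0) = −14373.6.
Balance: K_1 = K_2 − x×(3.39 − 2.74), so x = (K_2 − K_1)/(3.39 − 2.74) = 19642.4/0.65 = 30200 m.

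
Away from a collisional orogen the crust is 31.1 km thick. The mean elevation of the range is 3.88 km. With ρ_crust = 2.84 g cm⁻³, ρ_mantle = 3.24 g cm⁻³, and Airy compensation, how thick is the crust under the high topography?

62.5 km

Root depth r = h ρ_c / (ρ_m − ρ_c) = 3.88 km × 2.84 / 0.4 = 27.55 km.
Total thickness = T + h + r = 31.1 km + 3.88 km + 27.55 km = 62.5 km.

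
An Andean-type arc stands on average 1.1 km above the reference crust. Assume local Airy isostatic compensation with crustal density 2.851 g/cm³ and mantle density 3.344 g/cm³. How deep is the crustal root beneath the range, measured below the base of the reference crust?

6.36 km

In Airy isostatic equilibrium: the weight of the topography is balanced by the buoyancy of the root, ρ_c h = (ρ_m − ρ_c) r.
r = h · ρ_c / (ρ_m − ρ_c) = 1.1 km × 2.851 / (3.344 − 2.851) = 6.36 km.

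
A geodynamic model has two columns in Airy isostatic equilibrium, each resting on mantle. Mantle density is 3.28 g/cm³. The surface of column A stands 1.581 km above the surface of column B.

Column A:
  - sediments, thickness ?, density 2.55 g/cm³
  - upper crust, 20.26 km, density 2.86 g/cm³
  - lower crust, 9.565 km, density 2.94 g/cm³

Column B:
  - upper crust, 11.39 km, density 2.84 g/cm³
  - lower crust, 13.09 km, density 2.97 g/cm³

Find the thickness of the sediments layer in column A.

3.42 km

Take the compensation level at the base of the deeper column (depth z_c below the surface of column A) and equate Σ ρ_i t_i down to z_c; mantle fills any gap and the z_c terms cancel.
Column A: x×2.55 + 20.26×2.86 + 9.565×2.94 + (z_c − 29.825 − x)×3.28
Column B: 1.581×0 + 11.39×2.84 + 13.09×2.97 + (z_c − 1.581 − 24.48)×3.28
The z_c×3.28 term appears on both sides and cancels. Collect the known terms of each column as K = Σ(ρt)_known − 3.28 × (depth of known layers): K_A = 86.0647 − 3.28×29.825 = −11.7613; K_B = 71.2249 − 3.28×(1.581 + 24.48) = −14.25518.
Balance: K_A − x×(3.28 − 2.55) = K_B, so x = (K_A − K_B)/(3.28 − 2.55) = 2.49388/0.73 = 3.42 km.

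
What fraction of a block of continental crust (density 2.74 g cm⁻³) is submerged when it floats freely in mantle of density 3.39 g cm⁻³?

Submerged fraction = ρ_obj/ρ_fluid = 2.74/3.39 = 0.808.

0.808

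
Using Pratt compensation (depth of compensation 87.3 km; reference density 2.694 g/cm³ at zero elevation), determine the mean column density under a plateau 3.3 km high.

Pratt balance: ρ_ref D = ρ (D + h).
ρ = ρ_ref D/(D + h) = 2.694 × 87.3 km/(87.3 km + 3.3 km) = 2.6 g/cm³.

2.6 g/cm³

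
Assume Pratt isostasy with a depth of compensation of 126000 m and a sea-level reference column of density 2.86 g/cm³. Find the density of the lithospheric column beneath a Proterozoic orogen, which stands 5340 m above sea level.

2.74 g/cm³

Pratt balance: ρ_ref D = ρ (D + h).
ρ = ρ_ref D/(D + h) = 2.86 × 126000 m/(126000 m + 5340 m) = 2.74 g/cm³.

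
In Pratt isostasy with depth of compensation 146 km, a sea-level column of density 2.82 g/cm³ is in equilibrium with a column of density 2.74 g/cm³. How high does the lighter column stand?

4.26 km

ρ_ref D = ρ (D + h) → h = D (ρ_ref − ρ)/ρ.
h = 146 km × (2.82 − 2.74)/2.74 = 4.26 km.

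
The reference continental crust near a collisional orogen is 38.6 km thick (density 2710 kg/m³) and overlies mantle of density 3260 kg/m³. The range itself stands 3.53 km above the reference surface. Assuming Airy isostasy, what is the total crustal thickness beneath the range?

Root depth r = h ρ_c / (ρ_m − ρ_c) = 3.53 km × 2710 / 550 = 17.39 km.
Total thickness = T + h + r = 38.6 km + 3.53 km + 17.39 km = 59.5 km.

59.5 km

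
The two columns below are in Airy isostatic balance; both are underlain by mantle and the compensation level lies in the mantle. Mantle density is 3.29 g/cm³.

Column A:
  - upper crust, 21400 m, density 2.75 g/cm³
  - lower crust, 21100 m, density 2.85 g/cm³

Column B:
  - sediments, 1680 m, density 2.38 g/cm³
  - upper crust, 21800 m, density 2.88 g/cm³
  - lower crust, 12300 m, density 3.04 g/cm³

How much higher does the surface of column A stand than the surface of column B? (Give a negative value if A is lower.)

2220 m

For any compensation level in the mantle, the mantle terms cancel and isostasy reduces to e = (Σt_A − Σt_B) − (Σ(ρt)_A − Σ(ρt)_B) / ρ_m.
Σt_A = 42500 m; Σt_B = 35780 m; Σ(ρt)_A = 118985; Σ(ρt)_B = 104174.4 (in m·g/cm³).
e = (42500 − 35780) − (118985 − 104174.4) / 3.29 = 2220 m.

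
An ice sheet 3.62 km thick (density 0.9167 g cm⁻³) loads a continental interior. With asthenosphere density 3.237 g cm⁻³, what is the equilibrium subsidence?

1.03 km

Isostatic balance requires: the ice load ρ_ice t is balanced by mantle displaced below, ρ_m s.
s = t ρ_ice / ρ_m = 3.62 km × 0.9167/3.237 = 1.03 km.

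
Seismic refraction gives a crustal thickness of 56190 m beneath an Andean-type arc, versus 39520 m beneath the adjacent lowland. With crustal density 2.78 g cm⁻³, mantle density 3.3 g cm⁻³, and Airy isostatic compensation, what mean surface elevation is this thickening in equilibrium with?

2630 m

Excess crust Δ = 56190 m − 39520 m = 16670 m, split between elevation h and root r with h + r = Δ.
Airy balance ρ_c h = (ρ_m − ρ_c) r gives r = h ρ_c/(ρ_m − ρ_c), so h (1 + ρ_c/(ρ_m − ρ_c)) = Δ, i.e. h = Δ (ρ_m − ρ_c)/ρ_m.
h = 16670 m × 0.52/3.3 = 2630 m.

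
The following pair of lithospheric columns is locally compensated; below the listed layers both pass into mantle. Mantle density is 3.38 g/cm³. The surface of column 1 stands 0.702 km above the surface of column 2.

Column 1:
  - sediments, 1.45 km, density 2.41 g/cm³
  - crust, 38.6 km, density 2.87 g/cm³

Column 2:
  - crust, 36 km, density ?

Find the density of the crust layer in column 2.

2.86 g/cm³

Take the compensation level at the base of the deeper column (depth z_c below the surface of column 1) and equate Σ ρ_i t_i down to z_c; mantle fills any gap and the z_c terms cancel.
Column 1: 1.45×2.41 + 38.6×2.87 + (z_c − 40.05)×3.38
Column 2: 0.702×0 + 36×ρ + (z_c − 0.702 − 36)×3.38
The z_c×3.38 term appears on both sides and cancels. Collect the known terms of each column as K = Σ(ρt)_known − 3.38 × (depth of known layers): K_1 = 114.2765 − 3.38×40.05 = −21.0925; K_2 = 0 − 3.38×(0.702 + 36) = −124.05276.
Balance: K_1 = K_2 + 36×ρ, so ρ = (K_1 − K_2)/36 = 102.96/36 = 2.86 g/cm³.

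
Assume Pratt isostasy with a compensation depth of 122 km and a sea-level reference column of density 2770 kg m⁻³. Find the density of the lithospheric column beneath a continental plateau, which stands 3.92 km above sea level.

Pratt balance: ρ_ref D = ρ (D + h).
ρ = ρ_ref D/(D + h) = 2770 × 122 km/(122 km + 3.92 km) = 2680 kg m⁻³.

2680 kg m⁻³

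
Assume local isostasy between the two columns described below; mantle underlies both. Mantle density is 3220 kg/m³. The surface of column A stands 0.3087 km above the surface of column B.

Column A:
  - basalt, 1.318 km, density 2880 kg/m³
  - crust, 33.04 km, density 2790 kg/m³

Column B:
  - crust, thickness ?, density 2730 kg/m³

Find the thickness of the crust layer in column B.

Take the compensation level at the base of the deeper column (depth z_c below the surface of column A) and equate Σ ρ_i t_i down to z_c; mantle fills any gap and the z_c terms cancel.
Column A: 1.318×2880 + 33.04×2790 + (z_c − 34.358)×3220
Column B: 0.3087×0 + x×2730 + (z_c − 0.3087 − 0 − x)×3220
The z_c×3220 term appears on both sides and cancels. Collect the known terms of each column as K = Σ(ρt)_known − 3220 × (depth of known layers): K_A = 95977.44 − 3220×34.358 = −14655.32; K_B = 0 − 3220×(0.3087 + 0) = −994.014.
Balance: K_A = K_B − x×(3220 − 2730), so x = (K_B − K_A)/(3220 − 2730) = 13661.3/490 = 27.9 km.

27.9 km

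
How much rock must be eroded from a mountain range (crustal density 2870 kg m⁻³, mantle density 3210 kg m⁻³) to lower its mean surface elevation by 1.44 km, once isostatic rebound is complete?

13.6 km

Net drop Δ = e − u = e − e ρ_c/ρ_m = e (ρ_m − ρ_c)/ρ_m.
e = Δ ρ_m/(ρ_m − ρ_c) = 1.44 km × 3210/340 = 13.6 km.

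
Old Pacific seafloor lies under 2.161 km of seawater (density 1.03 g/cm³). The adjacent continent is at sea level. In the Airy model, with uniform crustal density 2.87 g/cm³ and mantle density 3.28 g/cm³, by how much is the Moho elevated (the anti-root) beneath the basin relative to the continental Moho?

By Archimedes' principle applied to the lithosphere: replacing crust with seawater at the top is compensated by replacing crust with mantle at the base: d (ρ_c − ρ_w) = a (ρ_m − ρ_c).
a = d (ρ_c − ρ_w)/(ρ_m − ρ_c) = 2.161 km × 1.84/0.41 = 9.7 km.

9.7 km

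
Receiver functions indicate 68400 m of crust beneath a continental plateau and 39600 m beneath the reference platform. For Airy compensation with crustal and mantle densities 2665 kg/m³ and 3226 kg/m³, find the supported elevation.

5010 m

Excess crust Δ = 68400 m − 39600 m = 28800 m, split between elevation h and root r with h + r = Δ.
Airy balance ρ_c h = (ρ_m − ρ_c) r gives r = h ρ_c/(ρ_m − ρ_c), so h (1 + ρ_c/(ρ_m − ρ_c)) = Δ, i.e. h = Δ (ρ_m − ρ_c)/ρ_m.
h = 28800 m × 561/3226 = 5010 m.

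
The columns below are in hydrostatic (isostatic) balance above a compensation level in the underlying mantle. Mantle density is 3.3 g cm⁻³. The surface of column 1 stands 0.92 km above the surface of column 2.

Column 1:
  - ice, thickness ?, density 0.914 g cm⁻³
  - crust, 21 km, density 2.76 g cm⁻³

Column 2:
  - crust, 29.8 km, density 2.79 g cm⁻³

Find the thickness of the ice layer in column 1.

2.89 km

Take the compensation level at the base of the deeper column (depth z_c below the surface of column 1) and equate Σ ρ_i t_i down to z_c; mantle fills any gap and the z_c terms cancel.
Column 1: x×0.914 + 21×2.76 + (z_c − 21 − x)×3.3
Column 2: 0.92×0 + 29.8×2.79 + (z_c − 0.92 − 29.8)×3.3
The z_c×3.3 term appears on both sides and cancels. Collect the known terms of each column as K = Σ(ρt)_known − 3.3 × (depth of known layers): K_1 = 57.96 − 3.3×21 = −11.34; K_2 = 83.142 − 3.3×(0.92 + 29.8) = −18.234.
Balance: K_1 − x×(3.3 − 0.914) = K_2, so x = (K_1 − K_2)/(3.3 − 0.914) = 6.894/2.386 = 2.89 km.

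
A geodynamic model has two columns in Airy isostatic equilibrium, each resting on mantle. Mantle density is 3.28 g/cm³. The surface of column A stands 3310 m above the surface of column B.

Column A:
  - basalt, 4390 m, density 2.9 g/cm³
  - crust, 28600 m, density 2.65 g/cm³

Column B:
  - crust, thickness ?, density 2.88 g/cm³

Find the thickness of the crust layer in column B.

22100 m

Take the compensation level at the base of the deeper column (depth z_c below the surface of column A) and equate Σ ρ_i t_i down to z_c; mantle fills any gap and the z_c terms cancel.
Column A: 4390×2.9 + 28600×2.65 + (z_c − 32990)×3.28
Column B: 3310×0 + x×2.88 + (z_c − 3310 − 0 − x)×3.28
The z_c×3.28 term appears on both sides and cancels. Collect the known terms of each column as K = Σ(ρt)_known − 3.28 × (depth of known layers): K_A = 88521 − 3.28×32990 = −19686.2; K_B = 0 − 3.28×(3310 + 0) = −10856.8.
Balance: K_A = K_B − x×(3.28 − 2.88), so x = (K_B − K_A)/(3.28 − 2.88) = 8829.4/0.4 = 22100 m.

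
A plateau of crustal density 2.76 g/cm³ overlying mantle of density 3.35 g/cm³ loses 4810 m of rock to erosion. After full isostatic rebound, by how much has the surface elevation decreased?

847 m

Rebound u = e ρ_c/ρ_m = 4810 m × 2.76/3.35 = 3963 m.
Net surface drop = e − u = 4810 m − 3963 m = e (ρ_m − ρ_c)/ρ_m = 847 m.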